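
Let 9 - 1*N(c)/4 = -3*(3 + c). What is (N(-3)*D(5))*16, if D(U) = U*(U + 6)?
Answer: 31680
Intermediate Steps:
N(c) = 72 + 12*c (N(c) = 36 - (-12)*(3 + c) = 36 - 4*(-9 - 3*c) = 36 + (36 + 12*c) = 72 + 12*c)
D(U) = U*(6 + U)
(N(-3)*D(5))*16 = ((72 + 12*(-3))*(5*(6 + 5)))*16 = ((72 - 36)*(5*11))*16 = (36*55)*16 = 1980*16 = 31680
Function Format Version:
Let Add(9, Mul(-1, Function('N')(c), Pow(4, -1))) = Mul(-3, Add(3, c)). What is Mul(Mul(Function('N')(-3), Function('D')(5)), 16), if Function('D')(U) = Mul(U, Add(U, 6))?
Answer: 31680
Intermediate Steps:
Function('N')(c) = Add(72, Mul(12, c)) (Function('N')(c) = Add(36, Mul(-4, Mul(-3, Add(3, c)))) = Add(36, Mul(-4, Add(-9, Mul(-3, c)))) = Add(36, Add(36, Mul(12, c))) = Add(72, Mul(12, c)))
Function('D')(U) = Mul(U, Add(6, U))
Mul(Mul(Function('N')(-3), Function('D')(5)), 16) = Mul(Mul(Add(72, Mul(12, -3)), Mul(5, Add(6, 5))), 16) = Mul(Mul(Add(72, -36), Mul(5, 11)), 16) = Mul(Mul(36, 55), 16) = Mul(1980, 16) = 31680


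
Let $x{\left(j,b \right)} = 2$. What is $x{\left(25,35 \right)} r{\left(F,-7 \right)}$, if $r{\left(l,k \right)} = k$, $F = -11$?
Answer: $-14$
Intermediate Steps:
$x{\left(25,35 \right)} r{\left(F,-7 \right)} = 2 \left(-7\right) = -14$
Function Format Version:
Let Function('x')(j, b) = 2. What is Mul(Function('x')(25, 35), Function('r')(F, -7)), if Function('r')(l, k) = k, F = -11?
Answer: -14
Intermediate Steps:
Mul(Function('x')(25, 35), Function('r')(F, -7)) = Mul(2, -7) = -14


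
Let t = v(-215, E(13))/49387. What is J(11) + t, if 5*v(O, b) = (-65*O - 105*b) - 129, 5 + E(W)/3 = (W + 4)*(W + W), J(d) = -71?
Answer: -17656194/246935 ≈ -71.501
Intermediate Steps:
E(W) = -15 + 6*W*(4 + W) (E(W) = -15 + 3*((W + 4)*(W + W)) = -15 + 3*((4 + W)*(2*W)) = -15 + 3*(2*W*(4 + W)) = -15 + 6*W*(4 + W))
v(O, b) = -129/5 - 21*b - 13*O (v(O, b) = ((-65*O - 105*b) - 129)/5 = ((-105*b - 65*O) - 129)/5 = (-129 - 105*b - 65*O)/5 = -129/5 - 21*b - 13*O)
t = -123809/246935 (t = (-129/5 - 21*(-15 + 6*13² + 24*13) - 13*(-215))/49387 = (-129/5 - 21*(-15 + 6*169 + 312) + 2795)*(1/49387) = (-129/5 - 21*(-15 + 1014 + 312) + 2795)*(1/49387) = (-129/5 - 21*1311 + 2795)*(1/49387) = (-129/5 - 27531 + 2795)*(1/49387) = -123809/5*1/49387 = -123809/246935 ≈ -0.50138)
J(11) + t = -71 - 123809/246935 = -17656194/246935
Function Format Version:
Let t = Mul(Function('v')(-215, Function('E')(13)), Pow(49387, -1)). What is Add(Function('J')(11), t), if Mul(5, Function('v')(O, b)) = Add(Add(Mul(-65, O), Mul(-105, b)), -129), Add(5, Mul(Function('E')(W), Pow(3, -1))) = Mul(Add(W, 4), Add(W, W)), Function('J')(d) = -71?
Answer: Rational(-17656194, 246935) ≈ -71.501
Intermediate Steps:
Function('E')(W) = Add(-15, Mul(6, W, Add(4, W))) (Function('E')(W) = Add(-15, Mul(3, Mul(Add(W, 4), Add(W, W)))) = Add(-15, Mul(3, Mul(Add(4, W), Mul(2, W)))) = Add(-15, Mul(3, Mul(2, W, Add(4, W)))) = Add(-15, Mul(6, W, Add(4, W))))
Function('v')(O, b) = Add(Rational(-129, 5), Mul(-21, b), Mul(-13, O)) (Function('v')(O, b) = Mul(Rational(1, 5), Add(Add(Mul(-65, O), Mul(-105, b)), -129)) = Mul(Rational(1, 5), Add(Add(Mul(-105, b), Mul(-65, O)), -129)) = Mul(Rational(1, 5), Add(-129, Mul(-105, b), Mul(-65, O))) = Add(Rational(-129, 5), Mul(-21, b), Mul(-13, O)))
t = Rational(-123809, 246935) (t = Mul(Add(Rational(-129, 5), Mul(-21, Add(-15, Mul(6, Pow(13, 2)), Mul(24, 13))), Mul(-13, -215)), Pow(49387, -1)) = Mul(Add(Rational(-129, 5), Mul(-21, Add(-15, Mul(6, 169), 312)), 2795), Rational(1, 49387)) = Mul(Add(Rational(-129, 5), Mul(-21, Add(-15, 1014, 312)), 2795), Rational(1, 49387)) = Mul(Add(Rational(-129, 5), Mul(-21, 1311), 2795), Rational(1, 49387)) = Mul(Add(Rational(-129, 5), -27531, 2795), Rational(1, 49387)) = Mul(Rational(-123809, 5), Rational(1, 49387)) = Rational(-123809, 246935) ≈ -0.50138)
Add(Function('J')(11), t) = Add(-71, Rational(-123809, 246935)) = Rational(-17656194, 246935)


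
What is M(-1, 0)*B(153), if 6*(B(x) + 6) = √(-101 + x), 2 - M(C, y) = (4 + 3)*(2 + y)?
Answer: 72 - 4*√13 ≈ 57.578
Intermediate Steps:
M(C, y) = -12 - 7*y (M(C, y) = 2 - (4 + 3)*(2 + y) = 2 - 7*(2 + y) = 2 - (14 + 7*y) = 2 + (-14 - 7*y) = -12 - 7*y)
B(x) = -6 + √(-101 + x)/6
M(-1, 0)*B(153) = (-12 - 7*0)*(-6 + √(-101 + 153)/6) = (-12 + 0)*(-6 + √52/6) = -12*(-6 + (2*√13)/6) = -12*(-6 + √13/3) = 72 - 4*√13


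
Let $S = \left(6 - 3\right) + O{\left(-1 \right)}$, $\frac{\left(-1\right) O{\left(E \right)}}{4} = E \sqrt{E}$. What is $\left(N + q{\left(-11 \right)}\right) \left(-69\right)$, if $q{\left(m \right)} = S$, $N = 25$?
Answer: $-1932 - 276 i \approx -1932.0 - 276.0 i$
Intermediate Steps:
$O{\left(E \right)} = - 4 E^{\frac{3}{2}}$ ($O{\left(E \right)} = - 4 E \sqrt{E} = - 4 E^{\frac{3}{2}}$)
$S = 3 + 4 i$ ($S = \left(6 - 3\right) - 4 \left(-1\right)^{\frac{3}{2}} = 3 - 4 \left(- i\right) = 3 + 4 i \approx 3.0 + 4.0 i$)
$q{\left(m \right)} = 3 + 4 i$
$\left(N + q{\left(-11 \right)}\right) \left(-69\right) = \left(25 + \left(3 + 4 i\right)\right) \left(-69\right) = \left(28 + 4 i\right) \left(-69\right) = -1932 - 276 i$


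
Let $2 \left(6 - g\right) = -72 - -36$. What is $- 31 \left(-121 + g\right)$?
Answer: $3007$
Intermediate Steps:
$g = 24$ ($g = 6 - \frac{-72 - -36}{2} = 6 - \frac{-72 + 36}{2} = 6 - -18 = 6 + 18 = 24$)
$- 31 \left(-121 + g\right) = - 31 \left(-121 + 24\right) = \left(-31\right) \left(-97\right) = 3007$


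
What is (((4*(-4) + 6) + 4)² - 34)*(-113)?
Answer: -226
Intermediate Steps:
(((4*(-4) + 6) + 4)² - 34)*(-113) = (((-16 + 6) + 4)² - 34)*(-113) = ((-10 + 4)² - 34)*(-113) = ((-6)² - 34)*(-113) = (36 - 34)*(-113) = 2*(-113) = -226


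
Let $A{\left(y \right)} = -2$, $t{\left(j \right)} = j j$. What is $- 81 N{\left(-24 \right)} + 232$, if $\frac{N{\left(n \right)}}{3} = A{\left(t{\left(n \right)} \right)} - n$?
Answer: $-5114$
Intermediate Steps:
$t{\left(j \right)} = j^{2}$
$N{\left(n \right)} = -6 - 3 n$ ($N{\left(n \right)} = 3 \left(-2 - n\right) = -6 - 3 n$)
$- 81 N{\left(-24 \right)} + 232 = - 81 \left(-6 - -72\right) + 232 = - 81 \left(-6 + 72\right) + 232 = \left(-81\right) 66 + 232 = -5346 + 232 = -5114$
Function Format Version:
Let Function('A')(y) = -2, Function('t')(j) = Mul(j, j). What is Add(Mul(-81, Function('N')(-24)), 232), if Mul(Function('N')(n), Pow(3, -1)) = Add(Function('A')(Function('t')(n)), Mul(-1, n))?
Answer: -5114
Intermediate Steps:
Function('t')(j) = Pow(j, 2)
Function('N')(n) = Add(-6, Mul(-3, n)) (Function('N')(n) = Mul(3, Add(-2, Mul(-1, n))) = Add(-6, Mul(-3, n)))
Add(Mul(-81, Function('N')(-24)), 232) = Add(Mul(-81, Add(-6, Mul(-3, -24))), 232) = Add(Mul(-81, Add(-6, 72)), 232) = Add(Mul(-81, 66), 232) = Add(-5346, 232) = -5114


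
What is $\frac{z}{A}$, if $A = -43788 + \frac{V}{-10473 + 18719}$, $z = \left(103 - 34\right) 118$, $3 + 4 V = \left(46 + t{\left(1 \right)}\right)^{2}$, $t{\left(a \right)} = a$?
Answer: $- \frac{134277864}{722150593} \approx -0.18594$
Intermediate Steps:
$V = \frac{1103}{2}$ ($V = - \frac{3}{4} + \frac{\left(46 + 1\right)^{2}}{4} = - \frac{3}{4} + \frac{47^{2}}{4} = - \frac{3}{4} + \frac{1}{4} \cdot 2209 = - \frac{3}{4} + \frac{2209}{4} = \frac{1103}{2} \approx 551.5$)
$z = 8142$ ($z = 69 \cdot 118 = 8142$)
$A = - \frac{722150593}{16492}$ ($A = -43788 + \frac{1103}{2 \left(-10473 + 18719\right)} = -43788 + \frac{1103}{2 \cdot 8246} = -43788 + \frac{1103}{2} \cdot \frac{1}{8246} = -43788 + \frac{1103}{16492} = - \frac{722150593}{16492} \approx -43788.0$)
$\frac{z}{A} = \frac{8142}{- \frac{722150593}{16492}} = 8142 \left(- \frac{16492}{722150593}\right) = - \frac{134277864}{722150593}$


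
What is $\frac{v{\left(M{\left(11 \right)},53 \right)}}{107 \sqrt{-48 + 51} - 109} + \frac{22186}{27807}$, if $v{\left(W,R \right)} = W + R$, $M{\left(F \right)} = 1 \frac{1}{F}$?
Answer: $\frac{3626409914}{3435916341} + \frac{31244 \sqrt{3}}{123563} \approx 1.4934$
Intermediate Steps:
$M{\left(F \right)} = \frac{1}{F}$
$v{\left(W,R \right)} = R + W$
$\frac{v{\left(M{\left(11 \right)},53 \right)}}{107 \sqrt{-48 + 51} - 109} + \frac{22186}{27807} = \frac{53 + \frac{1}{11}}{107 \sqrt{-48 + 51} - 109} + \frac{22186}{27807} = \frac{53 + \frac{1}{11}}{107 \sqrt{3} - 109} + 22186 \cdot \frac{1}{27807} = \frac{584}{11 \left(-109 + 107 \sqrt{3}\right)} + \frac{22186}{27807} = \frac{22186}{27807} + \frac{584}{11 \left(-109 + 107 \sqrt{3}\right)}$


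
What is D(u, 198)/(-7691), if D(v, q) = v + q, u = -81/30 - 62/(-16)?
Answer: -7967/307640 ≈ -0.025897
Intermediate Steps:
u = 47/40 (u = -81*1/30 - 62*(-1/16) = -27/10 + 31/8 = 47/40 ≈ 1.1750)
D(v, q) = q + v
D(u, 198)/(-7691) = (198 + 47/40)/(-7691) = (7967/40)*(-1/7691) = -7967/307640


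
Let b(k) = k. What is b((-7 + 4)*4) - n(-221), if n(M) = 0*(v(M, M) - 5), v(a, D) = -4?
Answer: -12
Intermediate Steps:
n(M) = 0 (n(M) = 0*(-4 - 5) = 0*(-9) = 0)
b((-7 + 4)*4) - n(-221) = (-7 + 4)*4 - 1*0 = -3*4 + 0 = -12 + 0 = -12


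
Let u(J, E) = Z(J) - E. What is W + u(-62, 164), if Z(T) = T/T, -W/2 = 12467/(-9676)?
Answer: -776127/4838 ≈ -160.42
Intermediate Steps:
W = 12467/4838 (W = -24934/(-9676) = -24934*(-1)/9676 = -2*(-12467/9676) = 12467/4838 ≈ 2.5769)
Z(T) = 1
u(J, E) = 1 - E
W + u(-62, 164) = 12467/4838 + (1 - 1*164) = 12467/4838 + (1 - 164) = 12467/4838 - 163 = -776127/4838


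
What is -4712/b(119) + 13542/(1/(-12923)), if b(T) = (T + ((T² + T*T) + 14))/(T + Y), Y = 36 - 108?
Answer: -4979718155494/28455 ≈ -1.7500e+8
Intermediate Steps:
Y = -72
b(T) = (14 + T + 2*T²)/(-72 + T) (b(T) = (T + ((T² + T*T) + 14))/(T - 72) = (T + ((T² + T²) + 14))/(-72 + T) = (T + (2*T² + 14))/(-72 + T) = (T + (14 + 2*T²))/(-72 + T) = (14 + T + 2*T²)/(-72 + T))
-4712/b(119) + 13542/(1/(-12923)) = -4712*(-72 + 119)/(14 + 119 + 2*119²) + 13542/(1/(-12923)) = -4712*47/(14 + 119 + 2*14161) + 13542/(-1/12923) = -4712*47/(14 + 119 + 28322) + 13542*(-12923) = -4712/((1/47)*28455) - 175003266 = -4712/28455/47 - 175003266 = -4712*47/28455 - 175003266 = -221464/28455 - 175003266 = -4979718155494/28455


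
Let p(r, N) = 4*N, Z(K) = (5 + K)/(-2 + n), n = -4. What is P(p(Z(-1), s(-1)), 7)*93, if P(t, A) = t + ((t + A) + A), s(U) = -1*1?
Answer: 558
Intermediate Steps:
s(U) = -1
Z(K) = -⅚ - K/6 (Z(K) = (5 + K)/(-2 - 4) = (5 + K)/(-6) = (5 + K)*(-⅙) = -⅚ - K/6)
P(t, A) = 2*A + 2*t (P(t, A) = t + ((A + t) + A) = t + (t + 2*A) = 2*A + 2*t)
P(p(Z(-1), s(-1)), 7)*93 = (2*7 + 2*(4*(-1)))*93 = (14 + 2*(-4))*93 = (14 - 8)*93 = 6*93 = 558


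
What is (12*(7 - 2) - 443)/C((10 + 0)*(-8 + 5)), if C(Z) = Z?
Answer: 383/30 ≈ 12.767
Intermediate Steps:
(12*(7 - 2) - 443)/C((10 + 0)*(-8 + 5)) = (12*(7 - 2) - 443)/(((10 + 0)*(-8 + 5))) = (12*5 - 443)/((10*(-3))) = (60 - 443)/(-30) = -383*(-1/30) = 383/30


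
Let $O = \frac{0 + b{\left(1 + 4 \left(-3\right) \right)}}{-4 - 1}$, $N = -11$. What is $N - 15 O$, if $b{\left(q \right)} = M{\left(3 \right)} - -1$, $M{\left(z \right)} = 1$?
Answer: $-5$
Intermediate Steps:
$b{\left(q \right)} = 2$ ($b{\left(q \right)} = 1 - -1 = 1 + 1 = 2$)
$O = - \frac{2}{5}$ ($O = \frac{0 + 2}{-4 - 1} = \frac{2}{-5} = 2 \left(- \frac{1}{5}\right) = - \frac{2}{5} \approx -0.4$)
$N - 15 O = -11 - -6 = -11 + 6 = -5$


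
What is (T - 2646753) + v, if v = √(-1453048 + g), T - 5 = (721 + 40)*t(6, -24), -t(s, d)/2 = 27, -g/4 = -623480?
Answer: -2687842 + 2*√260218 ≈ -2.6868e+6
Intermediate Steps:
g = 2493920 (g = -4*(-623480) = 2493920)
t(s, d) = -54 (t(s, d) = -2*27 = -54)
T = -41089 (T = 5 + (721 + 40)*(-54) = 5 + 761*(-54) = 5 - 41094 = -41089)
v = 2*√260218 (v = √(-1453048 + 2493920) = √1040872 = 2*√260218 ≈ 1020.2)
(T - 2646753) + v = (-41089 - 2646753) + 2*√260218 = -2687842 + 2*√260218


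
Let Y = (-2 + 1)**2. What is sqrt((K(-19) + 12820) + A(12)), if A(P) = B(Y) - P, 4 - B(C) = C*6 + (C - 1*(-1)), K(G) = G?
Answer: sqrt(12785) ≈ 113.07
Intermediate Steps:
Y = 1 (Y = (-1)**2 = 1)
B(C) = 3 - 7*C (B(C) = 4 - (C*6 + (C - 1*(-1))) = 4 - (6*C + (C + 1)) = 4 - (6*C + (1 + C)) = 4 - (1 + 7*C) = 4 + (-1 - 7*C) = 3 - 7*C)
A(P) = -4 - P (A(P) = (3 - 7*1) - P = (3 - 7) - P = -4 - P)
sqrt((K(-19) + 12820) + A(12)) = sqrt((-19 + 12820) + (-4 - 1*12)) = sqrt(12801 + (-4 - 12)) = sqrt(12801 - 16) = sqrt(12785)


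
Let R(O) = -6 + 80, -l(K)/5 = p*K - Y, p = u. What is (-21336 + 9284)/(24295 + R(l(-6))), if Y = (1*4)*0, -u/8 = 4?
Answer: -12052/24369 ≈ -0.49456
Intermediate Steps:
u = -32 (u = -8*4 = -32)
p = -32
Y = 0 (Y = 4*0 = 0)
l(K) = 160*K (l(K) = -5*(-32*K - 1*0) = -5*(-32*K + 0) = -(-160)*K = 160*K)
R(O) = 74
(-21336 + 9284)/(24295 + R(l(-6))) = (-21336 + 9284)/(24295 + 74) = -12052/24369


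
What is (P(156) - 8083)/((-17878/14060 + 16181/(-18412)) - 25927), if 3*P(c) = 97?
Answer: 1563073483360/5034262264527 ≈ 0.31049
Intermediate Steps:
P(c) = 97/3 (P(c) = (1/3)*97 = 97/3)
(P(156) - 8083)/((-17878/14060 + 16181/(-18412)) - 25927) = (97/3 - 8083)/((-17878/14060 + 16181/(-18412)) - 25927) = -24152/(3*((-17878*1/14060 + 16181*(-1/18412)) - 25927)) = -24152/(3*((-8939/7030 - 16181/18412) - 25927)) = -24152/(3*(-139168649/64718180 - 25927)) = -24152/(3*(-1678087421509/64718180)) = -24152/3*(-64718180/1678087421509) = 1563073483360/5034262264527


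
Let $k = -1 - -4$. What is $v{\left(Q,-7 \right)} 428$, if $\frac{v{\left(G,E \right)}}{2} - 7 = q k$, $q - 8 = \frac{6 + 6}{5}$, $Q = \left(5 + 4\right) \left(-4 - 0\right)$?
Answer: $\frac{163496}{5} \approx 32699.0$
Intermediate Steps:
$Q = -36$ ($Q = 9 \left(-4 + \left(-3 + 3\right)\right) = 9 \left(-4 + 0\right) = 9 \left(-4\right) = -36$)
$k = 3$ ($k = -1 + 4 = 3$)
$q = \frac{52}{5}$ ($q = 8 + \frac{6 + 6}{5} = 8 + 12 \cdot \frac{1}{5} = 8 + \frac{12}{5} = \frac{52}{5} \approx 10.4$)
$v{\left(G,E \right)} = \frac{382}{5}$ ($v{\left(G,E \right)} = 14 + 2 \cdot \frac{52}{5} \cdot 3 = 14 + 2 \cdot \frac{156}{5} = 14 + \frac{312}{5} = \frac{382}{5}$)
$v{\left(Q,-7 \right)} 428 = \frac{382}{5} \cdot 428 = \frac{163496}{5}$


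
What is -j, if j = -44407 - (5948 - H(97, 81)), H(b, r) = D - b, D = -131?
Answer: 50583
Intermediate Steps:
H(b, r) = -131 - b
j = -50583 (j = -44407 - (5948 - (-131 - 1*97)) = -44407 - (5948 - (-131 - 97)) = -44407 - (5948 - 1*(-228)) = -44407 - (5948 + 228) = -44407 - 1*6176 = -44407 - 6176 = -50583)
-j = -1*(-50583) = 50583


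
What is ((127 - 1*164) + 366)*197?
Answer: 64813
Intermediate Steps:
((127 - 1*164) + 366)*197 = ((127 - 164) + 366)*197 = (-37 + 366)*197 = 329*197 = 64813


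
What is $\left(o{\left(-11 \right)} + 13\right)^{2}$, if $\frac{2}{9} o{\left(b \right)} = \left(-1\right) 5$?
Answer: $\frac{361}{4} \approx 90.25$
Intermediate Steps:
$o{\left(b \right)} = - \frac{45}{2}$ ($o{\left(b \right)} = \frac{9 \left(\left(-1\right) 5\right)}{2} = \frac{9}{2} \left(-5\right) = - \frac{45}{2}$)
$\left(o{\left(-11 \right)} + 13\right)^{2} = \left(- \frac{45}{2} + 13\right)^{2} = \left(- \frac{19}{2}\right)^{2} = \frac{361}{4}$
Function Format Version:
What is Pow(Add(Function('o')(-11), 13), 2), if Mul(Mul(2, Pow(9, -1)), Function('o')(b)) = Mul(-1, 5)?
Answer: Rational(361, 4) ≈ 90.250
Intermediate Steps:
Function('o')(b) = Rational(-45, 2) (Function('o')(b) = Mul(Rational(9, 2), Mul(-1, 5)) = Mul(Rational(9, 2), -5) = Rational(-45, 2))
Pow(Add(Function('o')(-11), 13), 2) = Pow(Add(Rational(-45, 2), 13), 2) = Pow(Rational(-19, 2), 2) = Rational(361, 4)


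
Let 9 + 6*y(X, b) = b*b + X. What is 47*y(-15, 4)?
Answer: -188/3 ≈ -62.667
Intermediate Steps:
y(X, b) = -3/2 + X/6 + b**2/6 (y(X, b) = -3/2 + (b*b + X)/6 = -3/2 + (b**2 + X)/6 = -3/2 + (X + b**2)/6 = -3/2 + (X/6 + b**2/6) = -3/2 + X/6 + b**2/6)
47*y(-15, 4) = 47*(-3/2 + (1/6)*(-15) + (1/6)*4**2) = 47*(-3/2 - 5/2 + (1/6)*16) = 47*(-3/2 - 5/2 + 8/3) = 47*(-4/3) = -188/3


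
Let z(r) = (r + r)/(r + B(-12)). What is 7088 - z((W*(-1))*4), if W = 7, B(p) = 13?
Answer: 106264/15 ≈ 7084.3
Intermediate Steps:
z(r) = 2*r/(13 + r) (z(r) = (r + r)/(r + 13) = (2*r)/(13 + r) = 2*r/(13 + r))
7088 - z((W*(-1))*4) = 7088 - 2*(7*(-1))*4/(13 + (7*(-1))*4) = 7088 - 2*(-7*4)/(13 - 7*4) = 7088 - 2*(-28)/(13 - 28) = 7088 - 2*(-28)/(-15) = 7088 - 2*(-28)*(-1)/15 = 7088 - 1*56/15 = 7088 - 56/15 = 106264/15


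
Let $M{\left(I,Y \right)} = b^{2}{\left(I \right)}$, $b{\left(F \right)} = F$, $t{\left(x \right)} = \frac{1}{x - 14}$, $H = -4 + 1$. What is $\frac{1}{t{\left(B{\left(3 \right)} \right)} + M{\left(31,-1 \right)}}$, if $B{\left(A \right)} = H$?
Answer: $\frac{17}{16336} \approx 0.0010406$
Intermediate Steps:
$H = -3$
$B{\left(A \right)} = -3$
$t{\left(x \right)} = \frac{1}{-14 + x}$
$M{\left(I,Y \right)} = I^{2}$
$\frac{1}{t{\left(B{\left(3 \right)} \right)} + M{\left(31,-1 \right)}} = \frac{1}{\frac{1}{-14 - 3} + 31^{2}} = \frac{1}{\frac{1}{-17} + 961} = \frac{1}{- \frac{1}{17} + 961} = \frac{1}{\frac{16336}{17}} = \frac{17}{16336}$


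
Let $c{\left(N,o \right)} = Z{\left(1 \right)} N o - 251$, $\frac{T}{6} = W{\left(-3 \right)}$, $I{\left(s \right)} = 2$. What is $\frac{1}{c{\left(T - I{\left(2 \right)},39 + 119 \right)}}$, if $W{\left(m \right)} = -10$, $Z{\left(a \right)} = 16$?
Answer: $- \frac{1}{156987} \approx -6.37 \cdot 10^{-6}$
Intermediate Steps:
$T = -60$ ($T = 6 \left(-10\right) = -60$)
$c{\left(N,o \right)} = -251 + 16 N o$ ($c{\left(N,o \right)} = 16 N o - 251 = -251 + 16 N o$)
$\frac{1}{c{\left(T - I{\left(2 \right)},39 + 119 \right)}} = \frac{1}{-251 + 16 \left(-60 - 2\right) \left(39 + 119\right)} = \frac{1}{-251 + 16 \left(-60 - 2\right) 158} = \frac{1}{-251 + 16 \left(-62\right) 158} = \frac{1}{-251 - 156736} = \frac{1}{-156987} = - \frac{1}{156987}$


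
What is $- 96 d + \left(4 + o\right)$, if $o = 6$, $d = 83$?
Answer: $-7958$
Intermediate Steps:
$- 96 d + \left(4 + o\right) = \left(-96\right) 83 + \left(4 + 6\right) = -7968 + 10 = -7958$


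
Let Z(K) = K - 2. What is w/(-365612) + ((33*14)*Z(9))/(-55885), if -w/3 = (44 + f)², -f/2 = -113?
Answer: 2759915073/5108056655 ≈ 0.54031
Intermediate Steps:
Z(K) = -2 + K
f = 226 (f = -2*(-113) = 226)
w = -218700 (w = -3*(44 + 226)² = -3*270² = -3*72900 = -218700)
w/(-365612) + ((33*14)*Z(9))/(-55885) = -218700/(-365612) + ((33*14)*(-2 + 9))/(-55885) = -218700*(-1/365612) + (462*7)*(-1/55885) = 54675/91403 + 3234*(-1/55885) = 54675/91403 - 3234/55885 = 2759915073/5108056655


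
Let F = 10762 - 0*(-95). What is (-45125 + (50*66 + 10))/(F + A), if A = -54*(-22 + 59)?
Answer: -41815/8764 ≈ -4.7712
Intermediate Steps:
F = 10762 (F = 10762 - 1*0 = 10762 + 0 = 10762)
A = -1998 (A = -54*37 = -1998)
(-45125 + (50*66 + 10))/(F + A) = (-45125 + (50*66 + 10))/(10762 - 1998) = (-45125 + (3300 + 10))/8764 = (-45125 + 3310)*(1/8764) = -41815*1/8764 = -41815/8764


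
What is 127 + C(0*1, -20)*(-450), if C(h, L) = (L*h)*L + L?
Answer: 9127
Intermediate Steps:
C(h, L) = L + h*L² (C(h, L) = h*L² + L = L + h*L²)
127 + C(0*1, -20)*(-450) = 127 - 20*(1 - 0)*(-450) = 127 - 20*(1 - 20*0)*(-450) = 127 - 20*(1 + 0)*(-450) = 127 - 20*1*(-450) = 127 - 20*(-450) = 127 + 9000 = 9127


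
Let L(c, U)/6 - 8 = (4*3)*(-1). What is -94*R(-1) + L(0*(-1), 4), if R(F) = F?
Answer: 70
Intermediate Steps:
L(c, U) = -24 (L(c, U) = 48 + 6*((4*3)*(-1)) = 48 + 6*(12*(-1)) = 48 + 6*(-12) = 48 - 72 = -24)
-94*R(-1) + L(0*(-1), 4) = -94*(-1) - 24 = 94 - 24 = 70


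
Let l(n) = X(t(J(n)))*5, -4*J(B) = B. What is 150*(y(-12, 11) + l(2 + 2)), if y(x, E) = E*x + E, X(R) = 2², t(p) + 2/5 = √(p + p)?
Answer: -15150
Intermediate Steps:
J(B) = -B/4
t(p) = -⅖ + √2*√p (t(p) = -⅖ + √(p + p) = -⅖ + √(2*p) = -⅖ + √2*√p)
X(R) = 4
y(x, E) = E + E*x
l(n) = 20 (l(n) = 4*5 = 20)
150*(y(-12, 11) + l(2 + 2)) = 150*(11*(1 - 12) + 20) = 150*(11*(-11) + 20) = 150*(-121 + 20) = 150*(-101) = -15150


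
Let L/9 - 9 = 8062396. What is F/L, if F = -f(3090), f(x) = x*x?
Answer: -212180/1612481 ≈ -0.13159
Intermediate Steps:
L = 72561645 (L = 81 + 9*8062396 = 81 + 72561564 = 72561645)
f(x) = x²
F = -9548100 (F = -1*3090² = -1*9548100 = -9548100)
F/L = -9548100/72561645 = -9548100*1/72561645 = -212180/1612481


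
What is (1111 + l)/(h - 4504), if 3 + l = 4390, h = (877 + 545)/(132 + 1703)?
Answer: -5044415/4131709 ≈ -1.2209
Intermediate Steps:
h = 1422/1835 ≈ 0.77493
l = 4387 (l = -3 + 4390 = 4387)
(1111 + l)/(h - 4504) = (1111 + 4387)/(1422/1835 - 4504) = 5498/(-8263418/1835) = 5498*(-1835/8263418) = -5044415/4131709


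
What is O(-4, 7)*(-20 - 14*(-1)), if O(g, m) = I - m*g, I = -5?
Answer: -138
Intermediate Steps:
O(g, m) = -5 - g*m (O(g, m) = -5 - m*g = -5 - g*m)
O(-4, 7)*(-20 - 14*(-1)) = (-5 - 1*(-4)*7)*(-20 - 14*(-1)) = (-5 + 28)*(-20 + 14) = 23*(-6) = -138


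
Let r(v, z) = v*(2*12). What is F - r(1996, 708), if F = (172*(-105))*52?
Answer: -987024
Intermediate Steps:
F = -939120 (F = -18060*52 = -939120)
r(v, z) = 24*v (r(v, z) = v*24 = 24*v)
F - r(1996, 708) = -939120 - 24*1996 = -939120 - 1*47904 = -939120 - 47904 = -987024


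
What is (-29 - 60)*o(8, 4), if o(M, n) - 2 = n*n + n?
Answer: -1958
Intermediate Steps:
o(M, n) = 2 + n + n**2 (o(M, n) = 2 + (n*n + n) = 2 + (n**2 + n) = 2 + (n + n**2) = 2 + n + n**2)
(-29 - 60)*o(8, 4) = (-29 - 60)*(2 + 4 + 4**2) = -89*(2 + 4 + 16) = -89*22 = -1958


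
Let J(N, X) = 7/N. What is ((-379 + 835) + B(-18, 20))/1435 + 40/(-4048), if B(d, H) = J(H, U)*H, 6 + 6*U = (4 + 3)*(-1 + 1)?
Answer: 227103/726110 ≈ 0.31277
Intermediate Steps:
U = -1 (U = -1 + ((4 + 3)*(-1 + 1))/6 = -1 + (7*0)/6 = -1 + (⅙)*0 = -1 + 0 = -1)
B(d, H) = 7 (B(d, H) = (7/H)*H = 7)
((-379 + 835) + B(-18, 20))/1435 + 40/(-4048) = ((-379 + 835) + 7)/1435 + 40/(-4048) = (456 + 7)*(1/1435) + 40*(-1/4048) = 463*(1/1435) - 5/506 = 463/1435 - 5/506 = 227103/726110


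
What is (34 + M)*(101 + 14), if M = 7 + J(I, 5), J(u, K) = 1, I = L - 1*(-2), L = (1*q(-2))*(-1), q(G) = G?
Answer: 4830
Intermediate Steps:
L = 2 (L = (1*(-2))*(-1) = -2*(-1) = 2)
I = 4 (I = 2 - 1*(-2) = 2 + 2 = 4)
M = 8 (M = 7 + 1 = 8)
(34 + M)*(101 + 14) = (34 + 8)*(101 + 14) = 42*115 = 4830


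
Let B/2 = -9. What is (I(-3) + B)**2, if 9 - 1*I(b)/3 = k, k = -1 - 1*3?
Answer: 441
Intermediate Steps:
k = -4 (k = -1 - 3 = -4)
B = -18 (B = 2*(-9) = -18)
I(b) = 39 (I(b) = 27 - 3*(-4) = 27 + 12 = 39)
(I(-3) + B)**2 = (39 - 18)**2 = 21**2 = 441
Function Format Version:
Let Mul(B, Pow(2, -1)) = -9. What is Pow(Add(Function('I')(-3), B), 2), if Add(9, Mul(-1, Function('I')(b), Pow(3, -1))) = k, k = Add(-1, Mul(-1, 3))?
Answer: 441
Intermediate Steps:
k = -4 (k = Add(-1, -3) = -4)
B = -18 (B = Mul(2, -9) = -18)
Function('I')(b) = 39 (Function('I')(b) = Add(27, Mul(-3, -4)) = Add(27, 12) = 39)
Pow(Add(Function('I')(-3), B), 2) = Pow(Add(39, -18), 2) = Pow(21, 2) = 441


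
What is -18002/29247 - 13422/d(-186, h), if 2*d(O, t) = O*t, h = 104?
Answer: 36406315/47146164 ≈ 0.77220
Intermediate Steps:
d(O, t) = O*t/2 (d(O, t) = (O*t)/2 = O*t/2)
-18002/29247 - 13422/d(-186, h) = -18002/29247 - 13422/((1/2)*(-186)*104) = -18002*1/29247 - 13422/(-9672) = -18002/29247 - 13422*(-1/9672) = -18002/29247 + 2237/1612 = 36406315/47146164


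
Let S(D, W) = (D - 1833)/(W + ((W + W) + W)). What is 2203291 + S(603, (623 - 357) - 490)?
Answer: 987074983/448 ≈ 2.2033e+6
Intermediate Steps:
S(D, W) = (-1833 + D)/(4*W) (S(D, W) = (-1833 + D)/(W + (2*W + W)) = (-1833 + D)/(W + 3*W) = (-1833 + D)/((4*W)) = (-1833 + D)*(1/(4*W)) = (-1833 + D)/(4*W))
2203291 + S(603, (623 - 357) - 490) = 2203291 + (-1833 + 603)/(4*((623 - 357) - 490)) = 2203291 + (1/4)*(-1230)/(266 - 490) = 2203291 + (1/4)*(-1230)/(-224) = 2203291 + (1/4)*(-1/224)*(-1230) = 2203291 + 615/448 = 987074983/448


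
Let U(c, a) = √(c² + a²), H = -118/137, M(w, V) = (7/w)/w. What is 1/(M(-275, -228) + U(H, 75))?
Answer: -9935839375/603881479260408444 + 783522265625*√105589549/603881479260408444 ≈ 0.013332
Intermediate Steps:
M(w, V) = 7/w²
H = -118/137 (H = -118*1/137 = -118/137 ≈ -0.86131)
U(c, a) = √(a² + c²)
1/(M(-275, -228) + U(H, 75)) = 1/(7/(-275)² + √(75² + (-118/137)²)) = 1/(7*(1/75625) + √(5625 + 13924/18769)) = 1/(7/75625 + √(105589549/18769)) = 1/(7/75625 + √105589549/137)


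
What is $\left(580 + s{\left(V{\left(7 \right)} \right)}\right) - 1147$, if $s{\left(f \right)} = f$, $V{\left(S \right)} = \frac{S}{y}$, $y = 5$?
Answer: $- \frac{2828}{5} \approx -565.6$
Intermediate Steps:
$V{\left(S \right)} = \frac{S}{5}$
$\left(580 + s{\left(V{\left(7 \right)} \right)}\right) - 1147 = \left(580 + \frac{1}{5} \cdot 7\right) - 1147 = \left(580 + \frac{7}{5}\right) - 1147 = \frac{2907}{5} - 1147 = - \frac{2828}{5}$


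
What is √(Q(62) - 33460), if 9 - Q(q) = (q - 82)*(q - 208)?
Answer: I*√36371 ≈ 190.71*I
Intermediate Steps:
Q(q) = 9 - (-208 + q)*(-82 + q) (Q(q) = 9 - (q - 82)*(q - 208) = 9 - (-82 + q)*(-208 + q) = 9 - (-208 + q)*(-82 + q))
√(Q(62) - 33460) = √((-17047 - 1*62² + 290*62) - 33460) = √((-17047 - 1*3844 + 17980) - 33460) = √((-17047 - 3844 + 17980) - 33460) = √(-2911 - 33460) = √(-36371) = I*√36371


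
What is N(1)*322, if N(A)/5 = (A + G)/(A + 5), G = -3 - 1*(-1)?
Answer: -805/3 ≈ -268.33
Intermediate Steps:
G = -2 (G = -3 + 1 = -2)
N(A) = 5*(-2 + A)/(5 + A) (N(A) = 5*((A - 2)/(A + 5)) = 5*((-2 + A)/(5 + A)) = 5*(-2 + A)/(5 + A))
N(1)*322 = (5*(-2 + 1)/(5 + 1))*322 = (5*(-1)/6)*322 = (5*(⅙)*(-1))*322 = -⅚*322 = -805/3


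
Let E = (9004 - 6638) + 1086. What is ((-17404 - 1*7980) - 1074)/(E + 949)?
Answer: -26458/4401 ≈ -6.0118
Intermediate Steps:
E = 3452 (E = 2366 + 1086 = 3452)
((-17404 - 1*7980) - 1074)/(E + 949) = ((-17404 - 1*7980) - 1074)/(3452 + 949) = ((-17404 - 7980) - 1074)/4401 = (-25384 - 1074)*(1/4401) = -26458*1/4401 = -26458/4401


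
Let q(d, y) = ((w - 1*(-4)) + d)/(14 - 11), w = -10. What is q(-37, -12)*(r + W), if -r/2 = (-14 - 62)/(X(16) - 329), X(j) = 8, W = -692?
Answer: 9558212/963 ≈ 9925.5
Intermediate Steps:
q(d, y) = -2 + d/3 (q(d, y) = ((-10 - 1*(-4)) + d)/(14 - 11) = ((-10 + 4) + d)/3 = (-6 + d)*(1/3) = -2 + d/3)
r = -152/321 (r = -2*(-14 - 62)/(8 - 329) = -(-152)/(-321) = -(-152)*(-1)/321 = -2*76/321 = -152/321 ≈ -0.47352)
q(-37, -12)*(r + W) = (-2 + (1/3)*(-37))*(-152/321 - 692) = (-2 - 37/3)*(-222284/321) = -43/3*(-222284/321) = 9558212/963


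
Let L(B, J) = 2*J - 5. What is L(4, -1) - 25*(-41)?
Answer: 1018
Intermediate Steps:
L(B, J) = -5 + 2*J
L(4, -1) - 25*(-41) = (-5 + 2*(-1)) - 25*(-41) = (-5 - 2) + 1025 = -7 + 1025 = 1018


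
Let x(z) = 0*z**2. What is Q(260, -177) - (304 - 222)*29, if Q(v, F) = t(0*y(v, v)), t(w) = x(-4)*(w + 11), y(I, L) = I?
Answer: -2378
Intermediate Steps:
x(z) = 0
t(w) = 0 (t(w) = 0*(w + 11) = 0*(11 + w) = 0)
Q(v, F) = 0
Q(260, -177) - (304 - 222)*29 = 0 - (304 - 222)*29 = 0 - 82*29 = 0 - 1*2378 = 0 - 2378 = -2378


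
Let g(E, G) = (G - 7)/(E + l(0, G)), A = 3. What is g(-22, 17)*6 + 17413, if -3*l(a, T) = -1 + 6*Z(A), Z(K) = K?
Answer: 1445099/83 ≈ 17411.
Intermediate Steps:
l(a, T) = -17/3 (l(a, T) = -(-1 + 6*3)/3 = -(-1 + 18)/3 = -⅓*17 = -17/3)
g(E, G) = (-7 + G)/(-17/3 + E) (g(E, G) = (G - 7)/(E - 17/3) = (-7 + G)/(-17/3 + E))
g(-22, 17)*6 + 17413 = (3*(-7 + 17)/(-17 + 3*(-22)))*6 + 17413 = (3*10/(-17 - 66))*6 + 17413 = (3*10/(-83))*6 + 17413 = (3*(-1/83)*10)*6 + 17413 = -30/83*6 + 17413 = -180/83 + 17413 = 1445099/83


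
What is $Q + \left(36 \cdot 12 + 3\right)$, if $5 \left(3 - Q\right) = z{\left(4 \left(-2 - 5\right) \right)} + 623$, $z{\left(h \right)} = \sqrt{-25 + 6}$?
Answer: $\frac{1567}{5} - \frac{i \sqrt{19}}{5} \approx 313.4 - 0.87178 i$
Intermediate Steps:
$z{\left(h \right)} = i \sqrt{19}$ ($z{\left(h \right)} = \sqrt{-19} = i \sqrt{19}$)
$Q = - \frac{608}{5} - \frac{i \sqrt{19}}{5}$ ($Q = 3 - \frac{i \sqrt{19} + 623}{5} = 3 - \frac{623 + i \sqrt{19}}{5} = 3 - \left(\frac{623}{5} + \frac{i \sqrt{19}}{5}\right) = - \frac{608}{5} - \frac{i \sqrt{19}}{5} \approx -121.6 - 0.87178 i$)
$Q + \left(36 \cdot 12 + 3\right) = \left(- \frac{608}{5} - \frac{i \sqrt{19}}{5}\right) + \left(36 \cdot 12 + 3\right) = \left(- \frac{608}{5} - \frac{i \sqrt{19}}{5}\right) + \left(432 + 3\right) = \left(- \frac{608}{5} - \frac{i \sqrt{19}}{5}\right) + 435 = \frac{1567}{5} - \frac{i \sqrt{19}}{5}$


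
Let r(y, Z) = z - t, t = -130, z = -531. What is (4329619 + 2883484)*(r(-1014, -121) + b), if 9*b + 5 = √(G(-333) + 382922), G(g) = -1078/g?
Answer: -26068154242/9 + 14426206*√1179505462/999 ≈ -2.4005e+9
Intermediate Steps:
b = -5/9 + 2*√1179505462/999 (b = -5/9 + √(-1078/(-333) + 382922)/9 = -5/9 + √(-1078*(-1/333) + 382922)/9 = -5/9 + √(1078/333 + 382922)/9 = -5/9 + √(127514104/333)/9 = -5/9 + (2*√1179505462/111)/9 = -5/9 + 2*√1179505462/999 ≈ 68.201)
r(y, Z) = -401 (r(y, Z) = -531 - 1*(-130) = -531 + 130 = -401)
(4329619 + 2883484)*(r(-1014, -121) + b) = (4329619 + 2883484)*(-401 + (-5/9 + 2*√1179505462/999)) = 7213103*(-3614/9 + 2*√1179505462/999) = -26068154242/9 + 14426206*√1179505462/999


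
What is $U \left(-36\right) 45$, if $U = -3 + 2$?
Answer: $1620$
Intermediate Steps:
$U = -1$
$U \left(-36\right) 45 = \left(-1\right) \left(-36\right) 45 = 36 \cdot 45 = 1620$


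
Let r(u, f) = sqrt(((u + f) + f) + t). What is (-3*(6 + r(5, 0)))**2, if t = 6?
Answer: 423 + 108*sqrt(11) ≈ 781.20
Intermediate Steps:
r(u, f) = sqrt(6 + u + 2*f) (r(u, f) = sqrt(((u + f) + f) + 6) = sqrt(((f + u) + f) + 6) = sqrt((u + 2*f) + 6) = sqrt(6 + u + 2*f))
(-3*(6 + r(5, 0)))**2 = (-3*(6 + sqrt(6 + 5 + 2*0)))**2 = (-3*(6 + sqrt(6 + 5 + 0)))**2 = (-3*(6 + sqrt(11)))**2 = (-18 - 3*sqrt(11))**2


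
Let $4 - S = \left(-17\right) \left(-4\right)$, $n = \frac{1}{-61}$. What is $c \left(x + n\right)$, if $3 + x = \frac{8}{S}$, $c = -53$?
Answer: $\frac{81249}{488} \approx 166.49$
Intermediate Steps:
$n = - \frac{1}{61} \approx -0.016393$
$S = -64$ ($S = 4 - \left(-17\right) \left(-4\right) = 4 - 68 = -64$)
$x = - \frac{25}{8}$ ($x = -3 + \frac{8}{-64} = -3 + 8 \left(- \frac{1}{64}\right) = -3 - \frac{1}{8} = - \frac{25}{8} \approx -3.125$)
$c \left(x + n\right) = - 53 \left(- \frac{25}{8} - \frac{1}{61}\right) = \left(-53\right) \left(- \frac{1533}{488}\right) = \frac{81249}{488}$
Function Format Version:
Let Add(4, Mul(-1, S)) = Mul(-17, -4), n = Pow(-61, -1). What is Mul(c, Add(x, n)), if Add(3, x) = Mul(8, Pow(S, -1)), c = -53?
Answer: Rational(81249, 488) ≈ 166.49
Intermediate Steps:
n = Rational(-1, 61) ≈ -0.016393
S = -64 (S = Add(4, Mul(-1, Mul(-17, -4))) = Add(4, Mul(-1, 68)) = Add(4, -68) = -64)
x = Rational(-25, 8) (x = Add(-3, Mul(8, Pow(-64, -1))) = Add(-3, Mul(8, Rational(-1, 64))) = Add(-3, Rational(-1, 8)) = Rational(-25, 8) ≈ -3.1250)
Mul(c, Add(x, n)) = Mul(-53, Add(Rational(-25, 8), Rational(-1, 61))) = Mul(-53, Rational(-1533, 488)) = Rational(81249, 488)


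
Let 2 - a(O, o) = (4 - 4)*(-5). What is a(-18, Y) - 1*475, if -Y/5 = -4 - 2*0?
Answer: -473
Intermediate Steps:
Y = 20 (Y = -5*(-4 - 2*0) = -5*(-4 + 0) = -5*(-4) = 20)
a(O, o) = 2 (a(O, o) = 2 - (4 - 4)*(-5) = 2 - 0*(-5) = 2 - 1*0 = 2 + 0 = 2)
a(-18, Y) - 1*475 = 2 - 1*475 = 2 - 475 = -473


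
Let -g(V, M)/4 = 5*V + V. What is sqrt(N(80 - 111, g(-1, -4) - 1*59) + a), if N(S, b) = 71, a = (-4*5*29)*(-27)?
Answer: sqrt(15731) ≈ 125.42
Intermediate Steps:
g(V, M) = -24*V (g(V, M) = -4*(5*V + V) = -24*V)
a = 15660 (a = -20*29*(-27) = -580*(-27) = 15660)
sqrt(N(80 - 111, g(-1, -4) - 1*59) + a) = sqrt(71 + 15660) = sqrt(15731)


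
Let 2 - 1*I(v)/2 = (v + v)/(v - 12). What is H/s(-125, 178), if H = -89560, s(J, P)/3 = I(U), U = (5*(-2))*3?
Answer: -78365/3 ≈ -26122.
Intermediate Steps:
U = -30 (U = -10*3 = -30)
I(v) = 4 - 4*v/(-12 + v) (I(v) = 4 - 2*(v + v)/(v - 12) = 4 - 2*2*v/(-12 + v) = 4 - 4*v/(-12 + v))
s(J, P) = 24/7 (s(J, P) = 3*(-48/(-12 - 30)) = 3*(-48/(-42)) = 3*(-48*(-1/42)) = 3*(8/7) = 24/7)
H/s(-125, 178) = -89560/24/7 = -89560*7/24 = -78365/3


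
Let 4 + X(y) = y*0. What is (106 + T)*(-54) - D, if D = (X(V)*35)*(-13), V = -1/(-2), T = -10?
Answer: -7004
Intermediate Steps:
V = 1/2 (V = -1*(-1/2) = 1/2 ≈ 0.50000)
X(y) = -4 (X(y) = -4 + y*0 = -4 + 0 = -4)
D = 1820 (D = -4*35*(-13) = -140*(-13) = 1820)
(106 + T)*(-54) - D = (106 - 10)*(-54) - 1*1820 = 96*(-54) - 1820 = -5184 - 1820 = -7004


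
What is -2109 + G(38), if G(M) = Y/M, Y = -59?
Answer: -80201/38 ≈ -2110.6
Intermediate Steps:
G(M) = -59/M
-2109 + G(38) = -2109 - 59/38 = -80201/38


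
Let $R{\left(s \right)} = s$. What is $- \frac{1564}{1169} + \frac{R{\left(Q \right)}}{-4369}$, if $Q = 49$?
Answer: $- \frac{6890397}{5107361} \approx -1.3491$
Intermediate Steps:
$- \frac{1564}{1169} + \frac{R{\left(Q \right)}}{-4369} = - \frac{1564}{1169} + \frac{49}{-4369} = \left(-1564\right) \frac{1}{1169} + 49 \left(- \frac{1}{4369}\right) = - \frac{1564}{1169} - \frac{49}{4369} = - \frac{6890397}{5107361}$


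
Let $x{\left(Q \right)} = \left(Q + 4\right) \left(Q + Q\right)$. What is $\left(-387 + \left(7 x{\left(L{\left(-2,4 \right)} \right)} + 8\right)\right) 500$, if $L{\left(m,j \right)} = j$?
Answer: $34500$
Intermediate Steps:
$x{\left(Q \right)} = 2 Q \left(4 + Q\right)$ ($x{\left(Q \right)} = \left(4 + Q\right) 2 Q = 2 Q \left(4 + Q\right)$)
$\left(-387 + \left(7 x{\left(L{\left(-2,4 \right)} \right)} + 8\right)\right) 500 = \left(-387 + \left(7 \cdot 2 \cdot 4 \left(4 + 4\right) + 8\right)\right) 500 = \left(-387 + \left(7 \cdot 2 \cdot 4 \cdot 8 + 8\right)\right) 500 = \left(-387 + \left(7 \cdot 64 + 8\right)\right) 500 = \left(-387 + \left(448 + 8\right)\right) 500 = \left(-387 + 456\right) 500 = 69 \cdot 500 = 34500$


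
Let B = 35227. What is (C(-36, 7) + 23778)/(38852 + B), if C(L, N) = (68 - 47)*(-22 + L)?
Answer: 7520/24693 ≈ 0.30454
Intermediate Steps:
C(L, N) = -462 + 21*L (C(L, N) = 21*(-22 + L) = -462 + 21*L)
(C(-36, 7) + 23778)/(38852 + B) = ((-462 + 21*(-36)) + 23778)/(38852 + 35227) = ((-462 - 756) + 23778)/74079 = (-1218 + 23778)*(1/74079) = 22560*(1/74079) = 7520/24693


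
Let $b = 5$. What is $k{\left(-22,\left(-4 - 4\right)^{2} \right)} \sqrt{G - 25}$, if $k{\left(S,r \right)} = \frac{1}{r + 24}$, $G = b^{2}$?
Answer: $0$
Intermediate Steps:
$G = 25$ ($G = 5^{2} = 25$)
$k{\left(S,r \right)} = \frac{1}{24 + r}$
$k{\left(-22,\left(-4 - 4\right)^{2} \right)} \sqrt{G - 25} = \frac{\sqrt{25 - 25}}{24 + \left(-4 - 4\right)^{2}} = \frac{\sqrt{0}}{24 + \left(-8\right)^{2}} = \frac{1}{24 + 64} \cdot 0 = \frac{1}{88} \cdot 0 = 0$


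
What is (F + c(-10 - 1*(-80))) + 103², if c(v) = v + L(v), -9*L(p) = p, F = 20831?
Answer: 283520/9 ≈ 31502.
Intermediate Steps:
L(p) = -p/9
c(v) = 8*v/9 (c(v) = v - v/9 = 8*v/9)
(F + c(-10 - 1*(-80))) + 103² = (20831 + 8*(-10 - 1*(-80))/9) + 103² = (20831 + 8*(-10 + 80)/9) + 10609 = (20831 + (8/9)*70) + 10609 = (20831 + 560/9) + 10609 = 188039/9 + 10609 = 283520/9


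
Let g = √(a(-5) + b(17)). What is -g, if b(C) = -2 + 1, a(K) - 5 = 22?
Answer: -√26 ≈ -5.0990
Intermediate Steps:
a(K) = 27 (a(K) = 5 + 22 = 27)
b(C) = -1
g = √26 (g = √(27 - 1) = √26 ≈ 5.0990)
-g = -√26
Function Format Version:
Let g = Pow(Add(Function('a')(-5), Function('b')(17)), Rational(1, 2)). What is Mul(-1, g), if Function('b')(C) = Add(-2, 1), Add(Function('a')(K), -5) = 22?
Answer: Mul(-1, Pow(26, Rational(1, 2))) ≈ -5.0990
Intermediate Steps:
Function('a')(K) = 27 (Function('a')(K) = Add(5, 22) = 27)
Function('b')(C) = -1
g = Pow(26, Rational(1, 2)) (g = Pow(Add(27, -1), Rational(1, 2)) = Pow(26, Rational(1, 2)) ≈ 5.0990)
Mul(-1, g) = Mul(-1, Pow(26, Rational(1, 2)))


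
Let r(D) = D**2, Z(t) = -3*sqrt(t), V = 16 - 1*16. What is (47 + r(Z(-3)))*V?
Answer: 0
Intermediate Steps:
V = 0 (V = 16 - 16 = 0)
(47 + r(Z(-3)))*V = (47 + (-3*I*sqrt(3))**2)*0 = (47 - 27)*0 = 20*0 = 0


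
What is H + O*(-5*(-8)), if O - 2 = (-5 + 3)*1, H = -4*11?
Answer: -44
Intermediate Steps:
H = -44
O = 0 (O = 2 + (-5 + 3)*1 = 2 - 2*1 = 2 - 2 = 0)
H + O*(-5*(-8)) = -44 + 0*(-5*(-8)) = -44 + 0*40 = -44 + 0 = -44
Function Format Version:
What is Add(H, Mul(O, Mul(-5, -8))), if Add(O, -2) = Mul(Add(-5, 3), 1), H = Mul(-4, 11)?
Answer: -44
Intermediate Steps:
H = -44
O = 0 (O = Add(2, Mul(Add(-5, 3), 1)) = Add(2, Mul(-2, 1)) = Add(2, -2) = 0)
Add(H, Mul(O, Mul(-5, -8))) = Add(-44, Mul(0, Mul(-5, -8))) = Add(-44, Mul(0, 40)) = Add(-44, 0) = -44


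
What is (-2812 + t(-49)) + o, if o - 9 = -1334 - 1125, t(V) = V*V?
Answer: -2861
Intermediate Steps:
t(V) = V²
o = -2450 (o = 9 + (-1334 - 1125) = 9 - 2459 = -2450)
(-2812 + t(-49)) + o = (-2812 + (-49)²) - 2450 = (-2812 + 2401) - 2450 = -411 - 2450 = -2861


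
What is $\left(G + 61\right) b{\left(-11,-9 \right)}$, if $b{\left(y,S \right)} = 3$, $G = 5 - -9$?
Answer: $225$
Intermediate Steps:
$G = 14$ ($G = 5 + 9 = 14$)
$\left(G + 61\right) b{\left(-11,-9 \right)} = \left(14 + 61\right) 3 = 75 \cdot 3 = 225$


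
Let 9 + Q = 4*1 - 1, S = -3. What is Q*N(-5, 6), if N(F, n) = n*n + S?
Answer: -198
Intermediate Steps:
N(F, n) = -3 + n**2 (N(F, n) = n*n - 3 = n**2 - 3 = -3 + n**2)
Q = -6 (Q = -9 + (4*1 - 1) = -9 + (4 - 1) = -9 + 3 = -6)
Q*N(-5, 6) = -6*(-3 + 6**2) = -6*(-3 + 36) = -6*33 = -198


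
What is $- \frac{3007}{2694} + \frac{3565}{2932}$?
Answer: $\frac{393793}{3949404} \approx 0.09971$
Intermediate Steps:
$- \frac{3007}{2694} + \frac{3565}{2932} = \frac{393793}{3949404}$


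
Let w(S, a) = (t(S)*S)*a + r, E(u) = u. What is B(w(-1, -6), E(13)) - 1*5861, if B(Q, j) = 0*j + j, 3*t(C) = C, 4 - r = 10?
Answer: -5848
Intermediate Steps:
r = -6 (r = 4 - 1*10 = 4 - 10 = -6)
t(C) = C/3
w(S, a) = -6 + a*S²/3 (w(S, a) = ((S/3)*S)*a - 6 = (S²/3)*a - 6 = a*S²/3 - 6 = -6 + a*S²/3)
B(Q, j) = j (B(Q, j) = 0 + j = j)
B(w(-1, -6), E(13)) - 1*5861 = 13 - 1*5861 = 13 - 5861 = -5848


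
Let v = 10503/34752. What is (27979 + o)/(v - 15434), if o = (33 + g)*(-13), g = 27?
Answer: -315073216/178783955 ≈ -1.7623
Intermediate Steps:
v = 3501/11584 (v = 10503*(1/34752) = 3501/11584 ≈ 0.30223)
o = -780 (o = (33 + 27)*(-13) = 60*(-13) = -780)
(27979 + o)/(v - 15434) = (27979 - 780)/(3501/11584 - 15434) = 27199/(-178783955/11584) = 27199*(-11584/178783955) = -315073216/178783955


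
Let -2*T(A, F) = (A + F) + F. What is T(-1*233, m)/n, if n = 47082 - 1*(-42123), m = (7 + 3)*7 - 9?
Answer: 37/59470 ≈ 0.00062216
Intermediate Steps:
m = 61 (m = 10*7 - 9 = 70 - 9 = 61)
T(A, F) = -F - A/2 (T(A, F) = -((A + F) + F)/2 = -(A + 2*F)/2 = -F - A/2)
n = 89205 (n = 47082 + 42123 = 89205)
T(-1*233, m)/n = (-1*61 - (-1)*233/2)/89205 = (-61 - ½*(-233))*(1/89205) = (-61 + 233/2)*(1/89205) = (111/2)*(1/89205) = 37/59470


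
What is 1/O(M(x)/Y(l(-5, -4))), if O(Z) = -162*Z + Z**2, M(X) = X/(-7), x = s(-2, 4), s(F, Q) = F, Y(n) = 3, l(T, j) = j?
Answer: -441/6800 ≈ -0.064853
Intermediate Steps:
x = -2
M(X) = -X/7 (M(X) = X*(-1/7) = -X/7)
O(Z) = Z**2 - 162*Z
1/O(M(x)/Y(l(-5, -4))) = 1/((-1/7*(-2)/3)*(-162 - 1/7*(-2)/3)) = 1/(((2/7)*(1/3))*(-162 + (2/7)*(1/3))) = 1/(2*(-162 + 2/21)/21) = 1/((2/21)*(-3400/21)) = 1/(-6800/441) = -441/6800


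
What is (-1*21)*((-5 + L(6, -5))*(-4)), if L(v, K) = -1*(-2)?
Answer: -252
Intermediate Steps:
L(v, K) = 2
(-1*21)*((-5 + L(6, -5))*(-4)) = (-1*21)*((-5 + 2)*(-4)) = -(-63)*(-4) = -21*12 = -252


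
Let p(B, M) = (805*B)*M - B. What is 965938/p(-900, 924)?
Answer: -482969/334718550 ≈ -0.0014429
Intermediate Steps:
p(B, M) = -B + 805*B*M (p(B, M) = 805*B*M - B = -B + 805*B*M)
965938/p(-900, 924) = 965938/((-900*(-1 + 805*924))) = 965938/((-900*(-1 + 743820))) = 965938/((-900*743819)) = 965938/(-669437100) = 965938*(-1/669437100) = -482969/334718550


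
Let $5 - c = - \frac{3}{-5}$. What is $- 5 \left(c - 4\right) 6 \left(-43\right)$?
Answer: $516$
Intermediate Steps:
$c = \frac{22}{5}$ ($c = 5 - - \frac{3}{-5} = 5 - \left(-3\right) \left(- \frac{1}{5}\right) = 5 - \frac{3}{5} = \frac{22}{5} \approx 4.4$)
$- 5 \left(c - 4\right) 6 \left(-43\right) = - 5 \left(\frac{22}{5} - 4\right) 6 \left(-43\right) = \left(-5\right) \frac{2}{5} \cdot 6 \left(-43\right) = \left(-2\right) 6 \left(-43\right) = \left(-12\right) \left(-43\right) = 516$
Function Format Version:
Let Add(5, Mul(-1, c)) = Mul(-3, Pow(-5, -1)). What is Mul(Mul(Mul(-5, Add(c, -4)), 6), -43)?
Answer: 516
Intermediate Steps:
c = Rational(22, 5) (c = Add(5, Mul(-1, Mul(-3, Pow(-5, -1)))) = Add(5, Mul(-1, Mul(-3, Rational(-1, 5)))) = Add(5, Mul(-1, Rational(3, 5))) = Add(5, Rational(-3, 5)) = Rational(22, 5) ≈ 4.4000)
Mul(Mul(Mul(-5, Add(c, -4)), 6), -43) = Mul(Mul(Mul(-5, Add(Rational(22, 5), -4)), 6), -43) = Mul(Mul(Mul(-5, Rational(2, 5)), 6), -43) = Mul(Mul(-2, 6), -43) = Mul(-12, -43) = 516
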